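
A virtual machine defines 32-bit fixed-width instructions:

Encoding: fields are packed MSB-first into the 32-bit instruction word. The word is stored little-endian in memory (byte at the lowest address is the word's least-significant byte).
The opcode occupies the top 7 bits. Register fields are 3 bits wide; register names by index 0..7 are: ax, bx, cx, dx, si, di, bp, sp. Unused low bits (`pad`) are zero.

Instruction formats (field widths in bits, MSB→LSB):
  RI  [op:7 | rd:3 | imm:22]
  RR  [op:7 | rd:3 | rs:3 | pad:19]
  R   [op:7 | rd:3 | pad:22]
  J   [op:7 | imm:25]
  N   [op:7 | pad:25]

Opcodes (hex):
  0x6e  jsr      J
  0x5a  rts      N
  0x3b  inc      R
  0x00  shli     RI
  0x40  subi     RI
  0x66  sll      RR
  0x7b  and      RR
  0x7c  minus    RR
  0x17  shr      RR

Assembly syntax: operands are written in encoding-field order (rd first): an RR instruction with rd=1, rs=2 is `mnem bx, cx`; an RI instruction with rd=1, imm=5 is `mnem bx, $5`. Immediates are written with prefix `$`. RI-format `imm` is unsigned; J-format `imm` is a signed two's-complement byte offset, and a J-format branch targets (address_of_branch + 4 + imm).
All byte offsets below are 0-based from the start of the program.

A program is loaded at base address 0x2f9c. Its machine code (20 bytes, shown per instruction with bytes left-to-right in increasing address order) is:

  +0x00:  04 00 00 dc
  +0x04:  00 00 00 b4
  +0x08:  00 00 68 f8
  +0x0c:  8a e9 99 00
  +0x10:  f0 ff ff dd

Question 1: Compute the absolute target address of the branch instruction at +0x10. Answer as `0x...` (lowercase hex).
+0x10: f0 ff ff dd ⇒ word 0xddfffff0 (little)
  op=0xddfffff0>>25=0x6e ⇒ jsr (J)
  imm@[24:0]=0x1fffff0 (s25→-16) ⇒ $-16
  target = base 0x2f9c + off 0x10 + 4 + imm -16 = 0x2fa0

0x2fa0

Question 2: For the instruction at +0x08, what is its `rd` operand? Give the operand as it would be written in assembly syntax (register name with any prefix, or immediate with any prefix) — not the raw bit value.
bx

[08] 00 00 68 f8 → 0xf8680000
  op=0xf8680000>>25=0x7c ⇒ minus (RR)
  rd: (w>>22)&0x7=0x1 → bx
  rs: (w>>19)&0x7=0x5 → di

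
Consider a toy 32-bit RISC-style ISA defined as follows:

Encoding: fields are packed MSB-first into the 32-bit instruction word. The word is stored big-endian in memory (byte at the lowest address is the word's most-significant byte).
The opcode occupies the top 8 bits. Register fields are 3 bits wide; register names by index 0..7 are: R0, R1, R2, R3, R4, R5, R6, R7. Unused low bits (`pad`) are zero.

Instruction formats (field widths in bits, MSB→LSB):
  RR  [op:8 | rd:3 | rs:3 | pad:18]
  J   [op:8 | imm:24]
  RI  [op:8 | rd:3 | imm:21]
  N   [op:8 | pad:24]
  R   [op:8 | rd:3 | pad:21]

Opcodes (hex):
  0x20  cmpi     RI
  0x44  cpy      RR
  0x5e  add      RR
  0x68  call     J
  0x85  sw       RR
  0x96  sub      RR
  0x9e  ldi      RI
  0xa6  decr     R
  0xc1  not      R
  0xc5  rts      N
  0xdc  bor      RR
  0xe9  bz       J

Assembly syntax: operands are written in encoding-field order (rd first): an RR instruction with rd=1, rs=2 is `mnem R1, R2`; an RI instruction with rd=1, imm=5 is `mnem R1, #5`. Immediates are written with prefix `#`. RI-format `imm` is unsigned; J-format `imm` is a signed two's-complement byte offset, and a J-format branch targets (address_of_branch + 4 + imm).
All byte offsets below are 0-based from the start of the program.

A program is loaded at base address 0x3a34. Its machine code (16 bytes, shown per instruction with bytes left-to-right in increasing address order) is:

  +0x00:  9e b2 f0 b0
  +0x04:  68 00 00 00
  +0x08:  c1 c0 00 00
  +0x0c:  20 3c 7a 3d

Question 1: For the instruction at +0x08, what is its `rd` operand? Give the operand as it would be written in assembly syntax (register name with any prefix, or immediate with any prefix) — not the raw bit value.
R6

off 0x08: read c1 c0 00 00 as big → 0xc1c00000
  op=0xc1c00000>>24=0xc1 ⇒ not (R)
  rd@[23:21]=0x6 ⇒ R6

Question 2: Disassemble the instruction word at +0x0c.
cmpi R1, #1866301

+0x0c: 20 3c 7a 3d ⇒ word 0x203c7a3d (big)
  opcode bits[31:24]=0x20: cmpi/RI
  rd@[23:21]=0x1 ⇒ R1
  imm@[20:0]=0x1c7a3d ⇒ #1866301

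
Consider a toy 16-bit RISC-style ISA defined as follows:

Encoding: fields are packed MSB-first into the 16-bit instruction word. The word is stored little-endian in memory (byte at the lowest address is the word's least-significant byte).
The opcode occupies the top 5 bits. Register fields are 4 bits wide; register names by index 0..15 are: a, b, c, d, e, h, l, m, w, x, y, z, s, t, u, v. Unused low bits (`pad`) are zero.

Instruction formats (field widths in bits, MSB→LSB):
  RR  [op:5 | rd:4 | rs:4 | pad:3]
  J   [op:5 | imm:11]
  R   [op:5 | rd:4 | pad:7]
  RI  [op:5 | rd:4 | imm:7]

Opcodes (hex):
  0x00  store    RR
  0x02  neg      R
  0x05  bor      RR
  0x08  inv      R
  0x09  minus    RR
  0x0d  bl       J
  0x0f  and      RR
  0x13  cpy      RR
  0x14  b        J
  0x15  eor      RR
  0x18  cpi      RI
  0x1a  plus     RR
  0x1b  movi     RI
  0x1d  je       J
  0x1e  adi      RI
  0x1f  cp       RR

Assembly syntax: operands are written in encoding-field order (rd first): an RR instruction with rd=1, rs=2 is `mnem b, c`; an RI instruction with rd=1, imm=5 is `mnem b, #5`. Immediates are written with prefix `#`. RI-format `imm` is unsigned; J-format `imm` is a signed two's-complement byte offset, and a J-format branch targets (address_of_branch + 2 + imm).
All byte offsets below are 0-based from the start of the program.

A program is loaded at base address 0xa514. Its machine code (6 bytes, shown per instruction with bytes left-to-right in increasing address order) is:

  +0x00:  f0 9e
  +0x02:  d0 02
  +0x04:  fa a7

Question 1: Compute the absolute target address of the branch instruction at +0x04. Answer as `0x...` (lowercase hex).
@+04  little-endian(fa a7) = 0xa7fa
  opcode bits[15:11]=0x14: b/J
  [10:0] imm=2042 (s11→-6) = #-6
  target = base 0xa514 + off 0x04 + 2 + imm -6 = 0xa514

0xa514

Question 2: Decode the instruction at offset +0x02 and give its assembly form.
store h, y

@+02  little-endian(d0 02) = 0x02d0
  op=0x02d0>>11=0x0 ⇒ store (RR)
  rd: (w>>7)&0xf=0x5 → h
  rs: (w>>3)&0xf=0xa → y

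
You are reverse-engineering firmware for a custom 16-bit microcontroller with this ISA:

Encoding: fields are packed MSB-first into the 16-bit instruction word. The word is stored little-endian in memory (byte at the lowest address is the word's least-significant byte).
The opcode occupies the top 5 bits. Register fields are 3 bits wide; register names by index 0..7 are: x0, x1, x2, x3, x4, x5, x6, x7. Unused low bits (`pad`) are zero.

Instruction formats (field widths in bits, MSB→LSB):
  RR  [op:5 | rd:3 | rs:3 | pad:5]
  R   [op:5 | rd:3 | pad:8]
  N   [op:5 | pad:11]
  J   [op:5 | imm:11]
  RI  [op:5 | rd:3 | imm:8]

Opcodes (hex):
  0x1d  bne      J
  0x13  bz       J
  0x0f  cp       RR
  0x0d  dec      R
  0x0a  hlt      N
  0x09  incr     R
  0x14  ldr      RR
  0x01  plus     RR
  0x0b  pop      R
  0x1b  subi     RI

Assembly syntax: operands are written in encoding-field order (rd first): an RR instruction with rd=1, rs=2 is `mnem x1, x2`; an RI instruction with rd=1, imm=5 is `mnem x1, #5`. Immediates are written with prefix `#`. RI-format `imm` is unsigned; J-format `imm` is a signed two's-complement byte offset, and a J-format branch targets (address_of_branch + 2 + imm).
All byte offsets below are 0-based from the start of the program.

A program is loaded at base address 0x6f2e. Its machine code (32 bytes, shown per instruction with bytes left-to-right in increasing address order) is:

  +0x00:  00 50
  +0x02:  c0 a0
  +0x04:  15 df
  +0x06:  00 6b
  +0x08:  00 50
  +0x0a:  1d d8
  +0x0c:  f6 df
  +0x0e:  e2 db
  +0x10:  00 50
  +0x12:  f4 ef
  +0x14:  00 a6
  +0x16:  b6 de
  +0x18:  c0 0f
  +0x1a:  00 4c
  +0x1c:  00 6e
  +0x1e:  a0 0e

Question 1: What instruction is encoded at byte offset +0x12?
off 0x12: read f4 ef as little → 0xeff4
  op=0xeff4>>11=0x1d ⇒ bne (J)
  imm@[10:0]=0x7f4 (s11→-12) ⇒ #-12

bne #-12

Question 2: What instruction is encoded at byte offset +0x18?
plus x7, x6

@+18  little-endian(c0 0f) = 0x0fc0
  opcode bits[15:11]=0x1: plus/RR
  rd@[10:8]=0x7 ⇒ x7
  rs@[7:5]=0x6 ⇒ x6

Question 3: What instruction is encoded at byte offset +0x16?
[16] b6 de → 0xdeb6
  top 5b → 0x1b → subi [RI]
  [10:8] rd=6 = x6
  [7:0] imm=182 = #182

subi x6, #182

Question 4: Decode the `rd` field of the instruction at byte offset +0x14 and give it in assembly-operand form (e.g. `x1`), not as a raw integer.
x6

@+14  little-endian(00 a6) = 0xa600
  top 5b → 0x14 → ldr [RR]
  [10:8] rd=6 = x6
  [7:5] rs=0 = x0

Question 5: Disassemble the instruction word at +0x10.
[10] 00 50 → 0x5000
  top 5b → 0xa → hlt [N]

hlt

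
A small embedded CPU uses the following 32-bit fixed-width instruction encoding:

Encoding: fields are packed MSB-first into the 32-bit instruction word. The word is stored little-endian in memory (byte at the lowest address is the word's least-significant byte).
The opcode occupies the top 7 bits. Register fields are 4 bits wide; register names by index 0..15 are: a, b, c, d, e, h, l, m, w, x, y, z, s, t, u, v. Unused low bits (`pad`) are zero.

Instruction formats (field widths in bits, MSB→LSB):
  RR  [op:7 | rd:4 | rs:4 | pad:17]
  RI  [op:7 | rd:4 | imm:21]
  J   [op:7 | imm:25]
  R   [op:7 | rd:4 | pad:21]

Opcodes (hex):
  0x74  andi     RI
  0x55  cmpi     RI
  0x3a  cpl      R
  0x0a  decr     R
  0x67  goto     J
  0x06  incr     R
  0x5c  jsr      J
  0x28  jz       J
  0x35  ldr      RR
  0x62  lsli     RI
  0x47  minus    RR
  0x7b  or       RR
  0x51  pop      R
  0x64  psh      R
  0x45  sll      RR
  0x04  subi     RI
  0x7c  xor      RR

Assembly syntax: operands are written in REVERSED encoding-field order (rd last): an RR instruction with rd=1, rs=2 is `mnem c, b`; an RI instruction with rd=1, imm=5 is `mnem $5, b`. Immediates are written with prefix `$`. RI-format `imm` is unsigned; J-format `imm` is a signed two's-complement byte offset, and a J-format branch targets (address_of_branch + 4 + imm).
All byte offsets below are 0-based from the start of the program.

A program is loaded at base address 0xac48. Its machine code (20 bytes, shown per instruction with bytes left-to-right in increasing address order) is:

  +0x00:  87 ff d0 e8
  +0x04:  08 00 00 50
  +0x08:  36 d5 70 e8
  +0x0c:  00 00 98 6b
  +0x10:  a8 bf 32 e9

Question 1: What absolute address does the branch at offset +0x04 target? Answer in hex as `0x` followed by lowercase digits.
0xac58

@+04  little-endian(08 00 00 50) = 0x50000008
  opcode bits[31:25]=0x28: jz/J
  imm: (w>>0)&0x1ffffff=0x8 → $8
  target = base 0xac48 + off 0x04 + 4 + imm 8 = 0xac58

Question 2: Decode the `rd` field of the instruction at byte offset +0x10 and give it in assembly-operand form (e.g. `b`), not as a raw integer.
x

off 0x10: read a8 bf 32 e9 as little → 0xe932bfa8
  top 7b → 0x74 → andi [RI]
  rd@[24:21]=0x9 ⇒ x
  imm@[20:0]=0x12bfa8 ⇒ $1228712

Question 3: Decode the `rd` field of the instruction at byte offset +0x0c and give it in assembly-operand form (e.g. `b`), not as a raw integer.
off 0x0c: read 00 00 98 6b as little → 0x6b980000
  op=0x6b980000>>25=0x35 ⇒ ldr (RR)
  rd: (w>>21)&0xf=0xc → s
  rs: (w>>17)&0xf=0xc → s

s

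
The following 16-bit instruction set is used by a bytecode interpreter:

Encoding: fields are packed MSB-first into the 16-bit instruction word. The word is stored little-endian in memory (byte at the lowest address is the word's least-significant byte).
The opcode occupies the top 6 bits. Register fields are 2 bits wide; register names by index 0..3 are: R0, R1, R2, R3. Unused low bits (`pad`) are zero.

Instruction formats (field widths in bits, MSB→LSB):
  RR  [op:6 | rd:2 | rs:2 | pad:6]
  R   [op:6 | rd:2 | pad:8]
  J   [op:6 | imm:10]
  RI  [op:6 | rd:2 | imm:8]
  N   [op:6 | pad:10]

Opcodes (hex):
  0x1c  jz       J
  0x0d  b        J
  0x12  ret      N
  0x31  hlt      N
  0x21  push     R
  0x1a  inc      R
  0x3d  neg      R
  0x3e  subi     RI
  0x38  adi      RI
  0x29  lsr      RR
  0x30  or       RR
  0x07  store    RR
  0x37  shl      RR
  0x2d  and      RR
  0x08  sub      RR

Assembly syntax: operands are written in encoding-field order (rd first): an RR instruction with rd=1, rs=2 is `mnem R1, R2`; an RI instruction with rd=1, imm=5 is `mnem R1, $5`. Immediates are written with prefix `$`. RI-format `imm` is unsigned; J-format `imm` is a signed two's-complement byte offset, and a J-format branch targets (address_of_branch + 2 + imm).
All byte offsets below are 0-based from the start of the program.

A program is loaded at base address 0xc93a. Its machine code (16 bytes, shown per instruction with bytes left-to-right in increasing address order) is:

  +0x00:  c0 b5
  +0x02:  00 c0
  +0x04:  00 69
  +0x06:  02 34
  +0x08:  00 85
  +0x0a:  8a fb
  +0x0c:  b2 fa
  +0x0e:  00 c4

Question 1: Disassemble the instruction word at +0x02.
@+02  little-endian(00 c0) = 0xc000
  opcode bits[15:10]=0x30: or/RR
  [9:8] rd=0 = R0
  [7:6] rs=0 = R0

or R0, R0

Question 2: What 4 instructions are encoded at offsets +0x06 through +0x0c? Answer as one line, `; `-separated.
b $2; push R1; subi R3, $138; subi R2, $178

off 0x06: read 02 34 as little → 0x3402
  opcode bits[15:10]=0xd: b/J
  [9:0] imm=2 = $2
off 0x08: read 00 85 as little → 0x8500
  opcode bits[15:10]=0x21: push/R
  [9:8] rd=1 = R1
off 0x0a: read 8a fb as little → 0xfb8a
  opcode bits[15:10]=0x3e: subi/RI
  [9:8] rd=3 = R3
  [7:0] imm=138 = $138
off 0x0c: read b2 fa as little → 0xfab2
  opcode bits[15:10]=0x3e: subi/RI
  [9:8] rd=2 = R2
  [7:0] imm=178 = $178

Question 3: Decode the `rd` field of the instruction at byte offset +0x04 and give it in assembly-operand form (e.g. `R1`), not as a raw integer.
R1

off 0x04: read 00 69 as little → 0x6900
  op=0x6900>>10=0x1a ⇒ inc (R)
  [9:8] rd=1 = R1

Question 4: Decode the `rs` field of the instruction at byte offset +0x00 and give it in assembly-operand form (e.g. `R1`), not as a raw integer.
R3

@+00  little-endian(c0 b5) = 0xb5c0
  opcode bits[15:10]=0x2d: and/RR
  rd: (w>>8)&0x3=0x1 → R1
  rs: (w>>6)&0x3=0x3 → R3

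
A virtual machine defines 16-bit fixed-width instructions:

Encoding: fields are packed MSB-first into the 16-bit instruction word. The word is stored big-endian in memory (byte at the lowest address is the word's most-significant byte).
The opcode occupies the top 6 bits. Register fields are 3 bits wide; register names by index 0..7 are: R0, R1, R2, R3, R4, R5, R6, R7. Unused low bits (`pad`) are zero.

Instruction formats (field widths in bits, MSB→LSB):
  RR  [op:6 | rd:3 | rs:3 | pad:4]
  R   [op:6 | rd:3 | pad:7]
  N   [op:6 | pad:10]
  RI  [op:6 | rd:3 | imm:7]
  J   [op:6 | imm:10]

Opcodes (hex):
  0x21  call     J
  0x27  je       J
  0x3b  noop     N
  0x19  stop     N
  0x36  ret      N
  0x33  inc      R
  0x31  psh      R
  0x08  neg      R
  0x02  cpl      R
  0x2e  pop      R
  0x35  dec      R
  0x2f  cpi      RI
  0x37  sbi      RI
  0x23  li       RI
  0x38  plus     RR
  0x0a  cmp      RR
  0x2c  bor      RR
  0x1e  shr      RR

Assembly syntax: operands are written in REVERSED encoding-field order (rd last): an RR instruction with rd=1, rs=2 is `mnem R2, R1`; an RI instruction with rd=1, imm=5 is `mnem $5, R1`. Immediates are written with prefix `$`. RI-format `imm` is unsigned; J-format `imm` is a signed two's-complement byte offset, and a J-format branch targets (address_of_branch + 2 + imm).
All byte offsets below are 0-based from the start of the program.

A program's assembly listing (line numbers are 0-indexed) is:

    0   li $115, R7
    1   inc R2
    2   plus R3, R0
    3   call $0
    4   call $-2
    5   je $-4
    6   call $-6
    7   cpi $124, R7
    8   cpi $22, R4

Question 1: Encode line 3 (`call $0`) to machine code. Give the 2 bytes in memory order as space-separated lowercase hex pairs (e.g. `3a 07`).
84 00

3. call fields op=0x21:6|imm=0:10 → word 8400h → 84 00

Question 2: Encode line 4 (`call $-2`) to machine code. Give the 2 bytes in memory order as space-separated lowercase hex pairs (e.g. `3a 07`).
4. call fields op=0x21:6|imm=-2:10 → word 87feh → 87 fe

87 fe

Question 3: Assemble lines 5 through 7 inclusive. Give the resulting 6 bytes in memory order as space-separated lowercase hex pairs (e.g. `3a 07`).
9f fc 87 fa bf fc

L5: je op=0x27:6|imm=-4:10 ⇒ 0x9ffc ⇒ big 9f fc
L6: call op=0x21:6|imm=-6:10 ⇒ 0x87fa ⇒ big 87 fa
L7: cpi op=0x2f:6|rd=7:3|imm=124:7 ⇒ 0xbffc ⇒ big bf fc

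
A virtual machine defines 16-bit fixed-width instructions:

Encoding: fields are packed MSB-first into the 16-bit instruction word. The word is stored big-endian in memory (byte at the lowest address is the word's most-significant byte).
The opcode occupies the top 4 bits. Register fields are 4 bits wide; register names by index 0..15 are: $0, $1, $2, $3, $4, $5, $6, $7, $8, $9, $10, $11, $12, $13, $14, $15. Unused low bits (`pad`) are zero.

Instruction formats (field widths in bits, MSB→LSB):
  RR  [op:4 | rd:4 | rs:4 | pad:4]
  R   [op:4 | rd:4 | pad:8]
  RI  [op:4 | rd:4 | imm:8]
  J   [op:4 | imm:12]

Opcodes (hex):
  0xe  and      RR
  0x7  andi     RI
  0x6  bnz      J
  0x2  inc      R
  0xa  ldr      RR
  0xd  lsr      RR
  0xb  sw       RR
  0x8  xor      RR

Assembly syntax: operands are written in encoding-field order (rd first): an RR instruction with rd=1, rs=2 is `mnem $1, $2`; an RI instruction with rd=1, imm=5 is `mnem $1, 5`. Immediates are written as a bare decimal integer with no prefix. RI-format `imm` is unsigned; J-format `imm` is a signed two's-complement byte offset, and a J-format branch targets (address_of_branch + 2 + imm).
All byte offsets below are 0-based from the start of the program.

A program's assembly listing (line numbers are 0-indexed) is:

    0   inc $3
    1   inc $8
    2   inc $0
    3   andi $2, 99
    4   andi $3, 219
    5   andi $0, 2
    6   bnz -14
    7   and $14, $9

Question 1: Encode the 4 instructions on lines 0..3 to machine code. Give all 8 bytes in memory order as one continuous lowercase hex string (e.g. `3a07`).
0. inc fields op=0x2:4|rd=3:4|pad=0:8 → word 2300h → 23 00
1. inc fields op=0x2:4|rd=8:4|pad=0:8 → word 2800h → 28 00
2. inc fields op=0x2:4|rd=0:4|pad=0:8 → word 2000h → 20 00
3. andi fields op=0x7:4|rd=2:4|imm=99:8 → word 7263h → 72 63

2300280020007263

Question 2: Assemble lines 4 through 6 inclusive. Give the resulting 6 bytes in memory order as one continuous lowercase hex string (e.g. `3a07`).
73db70026ff2

line 4 (andi): pack op=0x7:4|rd=3:4|imm=219:8 = 0x73db; big→ 73 db
line 5 (andi): pack op=0x7:4|rd=0:4|imm=2:8 = 0x7002; big→ 70 02
line 6 (bnz): pack op=0x6:4|imm=-14:12 = 0x6ff2; big→ 6f f2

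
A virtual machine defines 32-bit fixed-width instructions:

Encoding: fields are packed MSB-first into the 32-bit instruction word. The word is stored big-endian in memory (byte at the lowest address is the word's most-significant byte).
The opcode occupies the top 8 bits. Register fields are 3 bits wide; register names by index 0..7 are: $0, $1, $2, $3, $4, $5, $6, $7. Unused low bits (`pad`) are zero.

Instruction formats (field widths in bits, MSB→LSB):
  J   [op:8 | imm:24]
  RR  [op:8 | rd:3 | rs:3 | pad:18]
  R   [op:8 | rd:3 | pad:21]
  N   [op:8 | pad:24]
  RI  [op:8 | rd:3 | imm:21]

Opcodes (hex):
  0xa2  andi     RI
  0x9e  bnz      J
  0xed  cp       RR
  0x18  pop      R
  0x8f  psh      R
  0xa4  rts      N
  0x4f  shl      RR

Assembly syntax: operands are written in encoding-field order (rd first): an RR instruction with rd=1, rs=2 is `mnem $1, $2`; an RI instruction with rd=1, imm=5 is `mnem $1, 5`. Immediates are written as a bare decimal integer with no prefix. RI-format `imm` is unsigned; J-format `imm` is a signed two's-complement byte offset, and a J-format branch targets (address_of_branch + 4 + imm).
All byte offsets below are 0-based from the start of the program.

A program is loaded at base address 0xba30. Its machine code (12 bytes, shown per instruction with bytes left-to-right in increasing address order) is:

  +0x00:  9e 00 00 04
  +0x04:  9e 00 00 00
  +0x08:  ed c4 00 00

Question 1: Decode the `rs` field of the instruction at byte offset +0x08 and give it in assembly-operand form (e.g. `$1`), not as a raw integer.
@+08  big-endian(ed c4 00 00) = 0xedc40000
  op=0xedc40000>>24=0xed ⇒ cp (RR)
  [23:21] rd=6 = $6
  [20:18] rs=1 = $1

$1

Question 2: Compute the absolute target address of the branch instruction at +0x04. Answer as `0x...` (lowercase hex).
0xba38

+0x04: 9e 00 00 00 ⇒ word 0x9e000000 (big)
  top 8b → 0x9e → bnz [J]
  imm@[23:0]=0x0 ⇒ 0
  target = base 0xba30 + off 0x04 + 4 + imm 0 = 0xba38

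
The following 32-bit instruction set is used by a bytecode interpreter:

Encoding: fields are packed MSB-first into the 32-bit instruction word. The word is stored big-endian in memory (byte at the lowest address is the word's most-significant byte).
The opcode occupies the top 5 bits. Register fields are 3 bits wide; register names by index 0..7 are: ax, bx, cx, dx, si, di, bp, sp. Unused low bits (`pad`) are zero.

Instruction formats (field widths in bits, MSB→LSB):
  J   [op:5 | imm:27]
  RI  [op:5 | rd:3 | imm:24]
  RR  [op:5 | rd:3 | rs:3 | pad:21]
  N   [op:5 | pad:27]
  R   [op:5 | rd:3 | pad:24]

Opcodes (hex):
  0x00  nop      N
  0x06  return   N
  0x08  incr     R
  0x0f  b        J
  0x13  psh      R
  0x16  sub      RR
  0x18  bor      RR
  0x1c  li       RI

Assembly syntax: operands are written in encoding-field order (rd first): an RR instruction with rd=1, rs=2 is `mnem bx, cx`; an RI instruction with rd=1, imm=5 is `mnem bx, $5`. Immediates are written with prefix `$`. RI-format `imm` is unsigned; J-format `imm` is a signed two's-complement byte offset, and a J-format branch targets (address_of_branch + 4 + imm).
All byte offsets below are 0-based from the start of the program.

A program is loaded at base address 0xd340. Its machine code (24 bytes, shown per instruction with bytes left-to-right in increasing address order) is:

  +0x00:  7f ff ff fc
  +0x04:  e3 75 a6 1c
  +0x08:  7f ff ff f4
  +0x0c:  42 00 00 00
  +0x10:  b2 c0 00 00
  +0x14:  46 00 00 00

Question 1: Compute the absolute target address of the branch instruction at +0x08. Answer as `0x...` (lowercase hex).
off 0x08: read 7f ff ff f4 as big → 0x7ffffff4
  op=0x7ffffff4>>27=0xf ⇒ b (J)
  imm@[26:0]=0x7fffff4 (s27→-12) ⇒ $-12
  target = base 0xd340 + off 0x08 + 4 + imm -12 = 0xd340

0xd340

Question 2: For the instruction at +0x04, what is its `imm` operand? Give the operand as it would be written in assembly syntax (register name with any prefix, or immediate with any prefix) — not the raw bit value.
[04] e3 75 a6 1c → 0xe375a61c
  top 5b → 0x1c → li [RI]
  rd: (w>>24)&0x7=0x3 → dx
  imm: (w>>0)&0xffffff=0x75a61c → $7710236

$7710236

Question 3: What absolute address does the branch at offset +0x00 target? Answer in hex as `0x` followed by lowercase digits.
[00] 7f ff ff fc → 0x7ffffffc
  top 5b → 0xf → b [J]
  imm: (w>>0)&0x7ffffff=0x7fffffc (s27→-4) → $-4
  target = base 0xd340 + off 0x00 + 4 + imm -4 = 0xd340

0xd340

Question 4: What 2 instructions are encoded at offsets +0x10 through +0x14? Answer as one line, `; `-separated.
off 0x10: read b2 c0 00 00 as big → 0xb2c00000
  opcode bits[31:27]=0x16: sub/RR
  [26:24] rd=2 = cx
  [23:21] rs=6 = bp
off 0x14: read 46 00 00 00 as big → 0x46000000
  opcode bits[31:27]=0x8: incr/R
  [26:24] rd=6 = bp

sub cx, bp; incr bp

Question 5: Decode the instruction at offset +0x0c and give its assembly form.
off 0x0c: read 42 00 00 00 as big → 0x42000000
  top 5b → 0x8 → incr [R]
  rd@[26:24]=0x2 ⇒ cx

incr cx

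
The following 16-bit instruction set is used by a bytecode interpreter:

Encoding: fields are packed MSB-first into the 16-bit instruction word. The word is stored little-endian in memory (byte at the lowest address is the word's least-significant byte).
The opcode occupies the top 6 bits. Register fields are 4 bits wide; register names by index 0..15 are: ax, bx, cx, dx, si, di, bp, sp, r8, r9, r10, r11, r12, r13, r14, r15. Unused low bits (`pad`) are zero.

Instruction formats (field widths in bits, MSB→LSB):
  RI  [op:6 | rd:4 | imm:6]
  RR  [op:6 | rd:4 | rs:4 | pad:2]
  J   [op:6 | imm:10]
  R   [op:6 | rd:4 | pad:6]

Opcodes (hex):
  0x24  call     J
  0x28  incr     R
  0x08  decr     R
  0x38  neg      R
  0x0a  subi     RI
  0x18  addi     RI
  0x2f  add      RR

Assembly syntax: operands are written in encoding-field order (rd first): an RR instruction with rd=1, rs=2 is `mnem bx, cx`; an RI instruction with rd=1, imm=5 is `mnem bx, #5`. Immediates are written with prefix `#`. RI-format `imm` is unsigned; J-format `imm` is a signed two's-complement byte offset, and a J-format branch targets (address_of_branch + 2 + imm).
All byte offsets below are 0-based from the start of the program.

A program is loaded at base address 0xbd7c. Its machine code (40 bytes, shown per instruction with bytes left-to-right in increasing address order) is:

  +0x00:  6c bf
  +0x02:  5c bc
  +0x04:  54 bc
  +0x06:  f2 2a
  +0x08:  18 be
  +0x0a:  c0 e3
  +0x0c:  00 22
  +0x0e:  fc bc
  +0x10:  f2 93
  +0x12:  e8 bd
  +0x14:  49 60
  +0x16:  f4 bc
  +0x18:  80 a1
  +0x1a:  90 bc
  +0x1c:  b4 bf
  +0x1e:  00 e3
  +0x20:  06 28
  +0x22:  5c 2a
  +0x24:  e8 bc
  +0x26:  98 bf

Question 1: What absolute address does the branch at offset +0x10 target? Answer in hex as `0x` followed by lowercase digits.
+0x10: f2 93 ⇒ word 0x93f2 (little)
  top 6b → 0x24 → call [J]
  imm@[9:0]=0x3f2 (s10→-14) ⇒ #-14
  target = base 0xbd7c + off 0x10 + 2 + imm -14 = 0xbd80

0xbd80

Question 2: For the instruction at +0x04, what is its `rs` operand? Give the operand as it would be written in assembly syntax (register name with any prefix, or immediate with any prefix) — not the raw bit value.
di

[04] 54 bc → 0xbc54
  top 6b → 0x2f → add [RR]
  rd: (w>>6)&0xf=0x1 → bx
  rs: (w>>2)&0xf=0x5 → di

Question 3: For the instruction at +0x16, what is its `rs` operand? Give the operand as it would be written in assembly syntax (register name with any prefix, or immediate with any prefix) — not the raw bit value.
r13

@+16  little-endian(f4 bc) = 0xbcf4
  opcode bits[15:10]=0x2f: add/RR
  [9:6] rd=3 = dx
  [5:2] rs=13 = r13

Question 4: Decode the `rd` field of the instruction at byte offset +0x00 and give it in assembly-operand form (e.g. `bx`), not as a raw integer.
r13

@+00  little-endian(6c bf) = 0xbf6c
  top 6b → 0x2f → add [RR]
  rd: (w>>6)&0xf=0xd → r13
  rs: (w>>2)&0xf=0xb → r11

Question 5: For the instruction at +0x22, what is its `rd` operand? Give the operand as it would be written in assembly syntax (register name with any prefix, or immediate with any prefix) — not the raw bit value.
r9

off 0x22: read 5c 2a as little → 0x2a5c
  opcode bits[15:10]=0xa: subi/RI
  rd: (w>>6)&0xf=0x9 → r9
  imm: (w>>0)&0x3f=0x1c → #28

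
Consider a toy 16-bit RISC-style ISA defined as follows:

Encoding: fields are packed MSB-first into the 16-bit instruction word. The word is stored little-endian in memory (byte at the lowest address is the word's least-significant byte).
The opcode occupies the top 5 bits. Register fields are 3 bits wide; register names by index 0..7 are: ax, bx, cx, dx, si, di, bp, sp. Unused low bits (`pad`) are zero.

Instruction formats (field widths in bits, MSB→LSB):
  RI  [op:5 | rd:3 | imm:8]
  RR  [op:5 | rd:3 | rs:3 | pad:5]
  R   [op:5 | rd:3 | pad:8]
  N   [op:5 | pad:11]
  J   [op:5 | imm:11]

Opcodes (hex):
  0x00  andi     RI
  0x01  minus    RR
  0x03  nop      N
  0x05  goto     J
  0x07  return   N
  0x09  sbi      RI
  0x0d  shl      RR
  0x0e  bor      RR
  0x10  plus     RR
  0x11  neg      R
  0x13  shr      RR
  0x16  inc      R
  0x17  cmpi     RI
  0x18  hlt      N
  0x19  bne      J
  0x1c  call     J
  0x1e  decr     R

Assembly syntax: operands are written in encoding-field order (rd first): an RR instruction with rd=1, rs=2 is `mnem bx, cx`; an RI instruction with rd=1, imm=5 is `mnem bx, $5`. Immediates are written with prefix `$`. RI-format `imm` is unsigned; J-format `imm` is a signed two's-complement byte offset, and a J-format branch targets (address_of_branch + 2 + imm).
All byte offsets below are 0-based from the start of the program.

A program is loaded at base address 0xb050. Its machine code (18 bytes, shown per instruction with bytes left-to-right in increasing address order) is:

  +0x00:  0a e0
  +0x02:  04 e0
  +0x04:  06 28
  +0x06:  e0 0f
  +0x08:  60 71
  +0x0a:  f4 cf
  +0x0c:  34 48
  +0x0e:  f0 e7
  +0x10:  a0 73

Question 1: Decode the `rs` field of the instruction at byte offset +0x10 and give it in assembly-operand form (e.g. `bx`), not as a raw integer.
[10] a0 73 → 0x73a0
  top 5b → 0xe → bor [RR]
  [10:8] rd=3 = dx
  [7:5] rs=5 = di

di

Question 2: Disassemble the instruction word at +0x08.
bor bx, dx

+0x08: 60 71 ⇒ word 0x7160 (little)
  top 5b → 0xe → bor [RR]
  rd: (w>>8)&0x7=0x1 → bx
  rs: (w>>5)&0x7=0x3 → dx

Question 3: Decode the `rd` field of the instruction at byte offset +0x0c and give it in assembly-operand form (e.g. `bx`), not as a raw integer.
+0x0c: 34 48 ⇒ word 0x4834 (little)
  top 5b → 0x9 → sbi [RI]
  rd@[10:8]=0x0 ⇒ ax
  imm@[7:0]=0x34 ⇒ $52

ax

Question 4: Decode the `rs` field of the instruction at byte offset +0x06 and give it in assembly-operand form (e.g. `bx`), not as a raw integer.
@+06  little-endian(e0 0f) = 0x0fe0
  top 5b → 0x1 → minus [RR]
  rd@[10:8]=0x7 ⇒ sp
  rs@[7:5]=0x7 ⇒ sp

sp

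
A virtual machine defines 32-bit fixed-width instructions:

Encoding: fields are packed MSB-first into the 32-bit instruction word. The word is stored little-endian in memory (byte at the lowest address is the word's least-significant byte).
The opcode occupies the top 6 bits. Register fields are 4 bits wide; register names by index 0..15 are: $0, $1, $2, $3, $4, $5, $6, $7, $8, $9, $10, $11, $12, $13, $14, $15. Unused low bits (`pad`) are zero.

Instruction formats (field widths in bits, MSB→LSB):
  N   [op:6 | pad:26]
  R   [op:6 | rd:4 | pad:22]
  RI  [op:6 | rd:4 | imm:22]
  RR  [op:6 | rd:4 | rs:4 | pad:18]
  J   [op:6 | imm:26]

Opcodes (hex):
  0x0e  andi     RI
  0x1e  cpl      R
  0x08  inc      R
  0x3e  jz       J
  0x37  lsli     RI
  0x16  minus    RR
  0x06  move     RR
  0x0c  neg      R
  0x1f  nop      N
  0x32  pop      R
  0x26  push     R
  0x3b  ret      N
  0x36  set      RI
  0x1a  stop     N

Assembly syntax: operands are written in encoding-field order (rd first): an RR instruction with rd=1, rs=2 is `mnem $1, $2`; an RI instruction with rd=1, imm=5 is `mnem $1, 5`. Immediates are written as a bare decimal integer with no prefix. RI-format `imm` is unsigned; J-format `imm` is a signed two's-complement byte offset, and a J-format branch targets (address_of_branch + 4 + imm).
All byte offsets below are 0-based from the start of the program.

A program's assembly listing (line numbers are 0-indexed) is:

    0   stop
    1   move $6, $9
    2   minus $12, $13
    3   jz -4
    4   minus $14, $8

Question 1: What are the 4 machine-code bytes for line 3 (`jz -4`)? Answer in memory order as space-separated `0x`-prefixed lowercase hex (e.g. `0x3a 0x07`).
0xfc 0xff 0xff 0xfb

3. jz fields op=0x3e:6|imm=-4:26 → word fbfffffch → fc ff ff fb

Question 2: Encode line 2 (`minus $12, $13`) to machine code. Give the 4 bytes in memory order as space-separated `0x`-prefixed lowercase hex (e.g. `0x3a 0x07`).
line 2 (minus): pack op=0x16:6|rd=12:4|rs=13:4|pad=0:18 = 0x5b340000; little→ 00 00 34 5b

0x00 0x00 0x34 0x5b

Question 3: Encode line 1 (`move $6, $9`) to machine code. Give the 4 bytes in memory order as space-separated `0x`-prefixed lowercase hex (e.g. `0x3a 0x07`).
0x00 0x00 0xa4 0x19

line 1 (move): pack op=0x6:6|rd=6:4|rs=9:4|pad=0:18 = 0x19a40000; little→ 00 00 a4 19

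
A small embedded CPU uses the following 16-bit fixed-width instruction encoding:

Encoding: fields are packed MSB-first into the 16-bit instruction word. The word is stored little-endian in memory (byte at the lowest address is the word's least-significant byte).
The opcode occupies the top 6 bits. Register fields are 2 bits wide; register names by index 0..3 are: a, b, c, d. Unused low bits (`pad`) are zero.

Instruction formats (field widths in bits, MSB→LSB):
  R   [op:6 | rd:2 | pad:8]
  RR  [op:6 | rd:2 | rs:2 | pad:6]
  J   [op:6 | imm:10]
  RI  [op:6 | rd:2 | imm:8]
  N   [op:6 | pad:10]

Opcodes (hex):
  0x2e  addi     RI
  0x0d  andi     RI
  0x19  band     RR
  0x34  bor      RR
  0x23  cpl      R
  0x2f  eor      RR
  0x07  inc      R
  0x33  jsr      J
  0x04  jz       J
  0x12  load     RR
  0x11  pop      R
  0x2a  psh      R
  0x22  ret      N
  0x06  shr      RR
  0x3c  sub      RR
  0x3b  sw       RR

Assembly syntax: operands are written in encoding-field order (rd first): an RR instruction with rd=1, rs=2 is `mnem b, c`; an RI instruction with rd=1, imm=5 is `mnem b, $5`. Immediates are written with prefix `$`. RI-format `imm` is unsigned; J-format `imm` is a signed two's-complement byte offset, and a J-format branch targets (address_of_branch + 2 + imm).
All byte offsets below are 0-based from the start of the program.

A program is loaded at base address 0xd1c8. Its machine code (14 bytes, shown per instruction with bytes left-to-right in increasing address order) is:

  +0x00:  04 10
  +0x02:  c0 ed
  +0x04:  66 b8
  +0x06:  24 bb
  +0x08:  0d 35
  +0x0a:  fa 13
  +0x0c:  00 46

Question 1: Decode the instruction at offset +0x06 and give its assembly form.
addi d, $36

off 0x06: read 24 bb as little → 0xbb24
  opcode bits[15:10]=0x2e: addi/RI
  rd: (w>>8)&0x3=0x3 → d
  imm: (w>>0)&0xff=0x24 → $36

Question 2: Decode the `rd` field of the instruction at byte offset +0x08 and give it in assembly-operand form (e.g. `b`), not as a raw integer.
b

[08] 0d 35 → 0x350d
  opcode bits[15:10]=0xd: andi/RI
  rd: (w>>8)&0x3=0x1 → b
  imm: (w>>0)&0xff=0xd → $13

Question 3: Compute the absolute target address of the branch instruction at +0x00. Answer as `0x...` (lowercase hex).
off 0x00: read 04 10 as little → 0x1004
  opcode bits[15:10]=0x4: jz/J
  [9:0] imm=4 = $4
  target = base 0xd1c8 + off 0x00 + 2 + imm 4 = 0xd1ce

0xd1ce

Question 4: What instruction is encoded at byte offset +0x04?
addi a, $102

+0x04: 66 b8 ⇒ word 0xb866 (little)
  top 6b → 0x2e → addi [RI]
  rd@[9:8]=0x0 ⇒ a
  imm@[7:0]=0x66 ⇒ $102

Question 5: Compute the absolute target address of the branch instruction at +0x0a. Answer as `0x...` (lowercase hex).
[0a] fa 13 → 0x13fa
  top 6b → 0x4 → jz [J]
  imm@[9:0]=0x3fa (s10→-6) ⇒ $-6
  target = base 0xd1c8 + off 0x0a + 2 + imm -6 = 0xd1ce

0xd1ce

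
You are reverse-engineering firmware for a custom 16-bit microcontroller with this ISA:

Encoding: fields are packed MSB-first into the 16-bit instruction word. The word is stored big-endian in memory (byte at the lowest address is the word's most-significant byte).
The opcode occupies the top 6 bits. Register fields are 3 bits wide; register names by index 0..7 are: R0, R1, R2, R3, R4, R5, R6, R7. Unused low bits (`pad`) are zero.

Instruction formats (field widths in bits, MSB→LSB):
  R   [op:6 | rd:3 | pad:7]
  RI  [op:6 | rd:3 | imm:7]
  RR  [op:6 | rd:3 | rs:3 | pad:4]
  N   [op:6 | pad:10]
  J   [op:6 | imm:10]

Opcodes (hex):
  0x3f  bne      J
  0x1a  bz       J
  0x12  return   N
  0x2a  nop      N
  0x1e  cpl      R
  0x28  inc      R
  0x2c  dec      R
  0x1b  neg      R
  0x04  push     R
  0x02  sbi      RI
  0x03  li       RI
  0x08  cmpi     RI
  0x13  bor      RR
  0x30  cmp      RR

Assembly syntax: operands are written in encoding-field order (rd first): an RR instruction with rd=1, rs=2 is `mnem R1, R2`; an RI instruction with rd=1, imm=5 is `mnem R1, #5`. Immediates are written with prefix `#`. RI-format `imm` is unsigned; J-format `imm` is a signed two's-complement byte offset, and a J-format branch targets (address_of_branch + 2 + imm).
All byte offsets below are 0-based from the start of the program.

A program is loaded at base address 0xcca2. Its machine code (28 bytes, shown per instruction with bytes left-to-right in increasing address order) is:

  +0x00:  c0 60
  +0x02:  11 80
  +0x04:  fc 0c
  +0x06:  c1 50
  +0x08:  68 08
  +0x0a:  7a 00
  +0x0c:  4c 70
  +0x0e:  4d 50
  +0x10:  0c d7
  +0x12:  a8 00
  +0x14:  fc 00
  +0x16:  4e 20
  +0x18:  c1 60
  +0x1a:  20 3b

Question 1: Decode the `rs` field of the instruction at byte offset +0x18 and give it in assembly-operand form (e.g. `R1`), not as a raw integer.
R6

+0x18: c1 60 ⇒ word 0xc160 (big)
  opcode bits[15:10]=0x30: cmp/RR
  rd: (w>>7)&0x7=0x2 → R2
  rs: (w>>4)&0x7=0x6 → R6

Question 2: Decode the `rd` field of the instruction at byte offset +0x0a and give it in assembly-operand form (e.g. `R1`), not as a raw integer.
@+0a  big-endian(7a 00) = 0x7a00
  top 6b → 0x1e → cpl [R]
  rd@[9:7]=0x4 ⇒ R4

R4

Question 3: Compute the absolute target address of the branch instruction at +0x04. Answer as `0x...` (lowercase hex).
0xccb4

@+04  big-endian(fc 0c) = 0xfc0c
  op=0xfc0c>>10=0x3f ⇒ bne (J)
  imm@[9:0]=0xc ⇒ #12
  target = base 0xcca2 + off 0x04 + 2 + imm 12 = 0xccb4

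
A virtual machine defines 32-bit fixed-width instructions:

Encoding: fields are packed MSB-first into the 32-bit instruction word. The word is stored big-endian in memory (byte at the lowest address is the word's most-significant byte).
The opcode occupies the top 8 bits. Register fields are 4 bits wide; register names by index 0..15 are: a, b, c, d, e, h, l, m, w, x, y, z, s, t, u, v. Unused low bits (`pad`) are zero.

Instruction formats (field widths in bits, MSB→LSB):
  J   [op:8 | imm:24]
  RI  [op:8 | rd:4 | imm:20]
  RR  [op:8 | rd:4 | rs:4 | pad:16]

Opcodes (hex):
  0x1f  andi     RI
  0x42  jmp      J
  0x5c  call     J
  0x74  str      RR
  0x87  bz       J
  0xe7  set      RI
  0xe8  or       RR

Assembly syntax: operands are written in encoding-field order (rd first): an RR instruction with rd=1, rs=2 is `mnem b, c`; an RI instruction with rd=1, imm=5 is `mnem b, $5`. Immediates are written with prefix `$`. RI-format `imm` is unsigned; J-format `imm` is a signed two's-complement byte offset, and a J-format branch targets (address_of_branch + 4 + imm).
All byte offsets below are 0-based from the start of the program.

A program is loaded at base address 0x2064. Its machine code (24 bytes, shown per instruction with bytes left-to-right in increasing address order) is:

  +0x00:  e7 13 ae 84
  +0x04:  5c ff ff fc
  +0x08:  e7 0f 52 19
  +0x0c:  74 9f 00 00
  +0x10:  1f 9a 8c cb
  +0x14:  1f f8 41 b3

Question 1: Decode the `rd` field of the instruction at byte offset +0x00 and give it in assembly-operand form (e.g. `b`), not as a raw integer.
b

@+00  big-endian(e7 13 ae 84) = 0xe713ae84
  opcode bits[31:24]=0xe7: set/RI
  [23:20] rd=1 = b
  [19:0] imm=241284 = $241284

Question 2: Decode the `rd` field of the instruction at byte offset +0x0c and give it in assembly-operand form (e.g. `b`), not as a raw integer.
x

@+0c  big-endian(74 9f 00 00) = 0x749f0000
  op=0x749f0000>>24=0x74 ⇒ str (RR)
  [23:20] rd=9 = x
  [19:16] rs=15 = v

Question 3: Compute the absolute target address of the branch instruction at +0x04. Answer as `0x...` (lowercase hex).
@+04  big-endian(5c ff ff fc) = 0x5cfffffc
  opcode bits[31:24]=0x5c: call/J
  imm@[23:0]=0xfffffc (s24→-4) ⇒ $-4
  target = base 0x2064 + off 0x04 + 4 + imm -4 = 0x2068

0x2068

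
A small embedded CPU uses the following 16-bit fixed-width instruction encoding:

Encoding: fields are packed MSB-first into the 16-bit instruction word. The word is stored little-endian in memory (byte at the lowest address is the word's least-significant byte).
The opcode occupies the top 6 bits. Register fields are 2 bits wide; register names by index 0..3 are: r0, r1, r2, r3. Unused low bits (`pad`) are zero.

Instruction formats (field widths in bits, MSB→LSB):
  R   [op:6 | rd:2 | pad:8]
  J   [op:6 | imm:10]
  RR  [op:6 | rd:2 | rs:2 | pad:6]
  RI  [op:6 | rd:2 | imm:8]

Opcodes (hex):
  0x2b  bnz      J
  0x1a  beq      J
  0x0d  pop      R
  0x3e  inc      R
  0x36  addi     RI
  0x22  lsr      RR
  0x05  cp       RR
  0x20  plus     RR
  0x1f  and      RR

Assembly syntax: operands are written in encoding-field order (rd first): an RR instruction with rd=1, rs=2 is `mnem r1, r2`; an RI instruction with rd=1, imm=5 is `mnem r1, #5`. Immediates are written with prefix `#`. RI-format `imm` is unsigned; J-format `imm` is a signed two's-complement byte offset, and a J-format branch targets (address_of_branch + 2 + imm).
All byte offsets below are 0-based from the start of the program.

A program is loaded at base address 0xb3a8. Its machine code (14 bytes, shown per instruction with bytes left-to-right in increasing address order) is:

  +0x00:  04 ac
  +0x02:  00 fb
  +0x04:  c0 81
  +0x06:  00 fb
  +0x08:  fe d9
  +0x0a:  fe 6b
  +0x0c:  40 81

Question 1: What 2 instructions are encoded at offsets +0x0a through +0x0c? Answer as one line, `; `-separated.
beq #-2; plus r1, r1

[0a] fe 6b → 0x6bfe
  op=0x6bfe>>10=0x1a ⇒ beq (J)
  imm@[9:0]=0x3fe (s10→-2) ⇒ #-2
[0c] 40 81 → 0x8140
  op=0x8140>>10=0x20 ⇒ plus (RR)
  rd@[9:8]=0x1 ⇒ r1
  rs@[7:6]=0x1 ⇒ r1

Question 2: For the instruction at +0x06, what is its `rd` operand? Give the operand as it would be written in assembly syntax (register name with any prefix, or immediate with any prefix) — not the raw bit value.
r3

@+06  little-endian(00 fb) = 0xfb00
  top 6b → 0x3e → inc [R]
  rd: (w>>8)&0x3=0x3 → r3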